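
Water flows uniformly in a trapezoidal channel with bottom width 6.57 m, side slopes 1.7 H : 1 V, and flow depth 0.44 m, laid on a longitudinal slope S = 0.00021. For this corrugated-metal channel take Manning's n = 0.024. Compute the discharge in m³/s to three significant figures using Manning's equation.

1.03 m³/s

A = (b + z·y)·y = (6.57 + 1.7×0.44)×0.44 = 3.220 m²
P = b + 2y√(1+z²) = 6.57 + 2×0.44×√(1+1.7²) = 8.306 m
R = A/P = 3.220/8.306 = 0.3877 m
Q = (1/n)·A·R^(2/3)·S^(1/2) = (1/0.024) × 3.220 × 0.3877^(2/3) × 0.00021^(1/2) = 1.034 m³/s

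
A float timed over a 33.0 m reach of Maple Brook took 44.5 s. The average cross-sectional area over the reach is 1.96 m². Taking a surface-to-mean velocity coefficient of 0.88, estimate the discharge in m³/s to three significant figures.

1.28 m³/s

v_surface = L / t̄ = 33.0 / 44.5 = 0.7416 m/s
v_mean = 0.88 × 0.7416 = 0.6526 m/s
Q = A × v_mean = 1.96 × 0.6526 = 1.279 m³/s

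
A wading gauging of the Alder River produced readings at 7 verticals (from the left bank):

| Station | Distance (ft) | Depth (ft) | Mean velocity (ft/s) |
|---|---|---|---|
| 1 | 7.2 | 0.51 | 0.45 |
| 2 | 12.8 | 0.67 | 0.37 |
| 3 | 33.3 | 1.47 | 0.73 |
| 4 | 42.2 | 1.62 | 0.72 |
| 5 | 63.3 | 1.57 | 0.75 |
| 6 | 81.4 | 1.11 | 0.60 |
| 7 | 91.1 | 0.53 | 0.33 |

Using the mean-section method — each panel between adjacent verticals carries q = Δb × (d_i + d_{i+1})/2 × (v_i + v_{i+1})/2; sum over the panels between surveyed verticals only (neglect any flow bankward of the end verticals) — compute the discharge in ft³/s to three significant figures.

Panel 1-2: Δb = 5.6 ft, d̄ = (0.51+0.67)/2 = 0.59, v̄ = (0.45+0.37)/2 = 0.41 → q = 5.6×0.59×0.41 = 1.355 ft³/s
Panel 2-3: Δb = 20.5 ft, d̄ = (0.67+1.47)/2 = 1.07, v̄ = (0.37+0.73)/2 = 0.55 → q = 20.5×1.07×0.55 = 12.06 ft³/s
Panel 3-4: Δb = 8.9 ft, d̄ = (1.47+1.62)/2 = 1.545, v̄ = (0.73+0.72)/2 = 0.725 → q = 8.9×1.545×0.725 = 9.969 ft³/s
Panel 4-5: Δb = 21.1 ft, d̄ = (1.62+1.57)/2 = 1.595, v̄ = (0.72+0.75)/2 = 0.735 → q = 21.1×1.595×0.735 = 24.74 ft³/s
Panel 5-6: Δb = 18.1 ft, d̄ = (1.57+1.11)/2 = 1.34, v̄ = (0.75+0.60)/2 = 0.675 → q = 18.1×1.34×0.675 = 16.37 ft³/s
Panel 6-7: Δb = 9.7 ft, d̄ = (1.11+0.53)/2 = 0.82, v̄ = (0.60+0.33)/2 = 0.465 → q = 9.7×0.82×0.465 = 3.699 ft³/s
Q = Σ q = 68.19 ft³/s

68.2 ft³/s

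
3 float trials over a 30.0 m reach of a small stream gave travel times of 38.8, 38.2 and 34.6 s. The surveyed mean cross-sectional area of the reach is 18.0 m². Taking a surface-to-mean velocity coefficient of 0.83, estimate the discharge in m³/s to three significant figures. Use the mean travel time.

t̄ = (38.8 + 38.2 + 34.6) / 3 = 37.2 s
v_surface = L / t̄ = 30.0 / 37.2 = 0.8065 m/s
v_mean = 0.83 × 0.8065 = 0.6694 m/s
Q = A × v_mean = 18.0 × 0.6694 = 12.05 m³/s

12.0 m³/s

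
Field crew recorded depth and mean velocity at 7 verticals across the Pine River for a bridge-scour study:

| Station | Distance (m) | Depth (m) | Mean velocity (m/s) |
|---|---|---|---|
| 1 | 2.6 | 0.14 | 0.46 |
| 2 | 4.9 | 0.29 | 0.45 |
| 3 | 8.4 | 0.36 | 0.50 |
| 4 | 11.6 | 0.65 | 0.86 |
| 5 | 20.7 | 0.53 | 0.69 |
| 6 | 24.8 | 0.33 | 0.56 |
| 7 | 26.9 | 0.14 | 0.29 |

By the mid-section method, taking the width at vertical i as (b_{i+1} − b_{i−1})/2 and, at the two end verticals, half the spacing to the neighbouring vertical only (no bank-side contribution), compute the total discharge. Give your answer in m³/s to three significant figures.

w_1 = (4.9 − 2.6)/2 = 1.15 m; q_1 = 0.46 × 0.14 × 1.15 = 0.07406 m³/s
w_2 = (8.4 − 2.6)/2 = 2.9 m; q_2 = 0.45 × 0.29 × 2.9 = 0.3785 m³/s
w_3 = (11.6 − 4.9)/2 = 3.35 m; q_3 = 0.50 × 0.36 × 3.35 = 0.6030 m³/s
w_4 = (20.7 − 8.4)/2 = 6.15 m; q_4 = 0.86 × 0.65 × 6.15 = 3.438 m³/s
w_5 = (24.8 − 11.6)/2 = 6.6 m; q_5 = 0.69 × 0.53 × 6.6 = 2.414 m³/s
w_6 = (26.9 − 20.7)/2 = 3.1 m; q_6 = 0.56 × 0.33 × 3.1 = 0.5729 m³/s
w_7 = (26.9 − 24.8)/2 = 1.05 m; q_7 = 0.29 × 0.14 × 1.05 = 0.04263 m³/s
Q = Σ qᵢ = 7.522 m³/s

7.52 m³/s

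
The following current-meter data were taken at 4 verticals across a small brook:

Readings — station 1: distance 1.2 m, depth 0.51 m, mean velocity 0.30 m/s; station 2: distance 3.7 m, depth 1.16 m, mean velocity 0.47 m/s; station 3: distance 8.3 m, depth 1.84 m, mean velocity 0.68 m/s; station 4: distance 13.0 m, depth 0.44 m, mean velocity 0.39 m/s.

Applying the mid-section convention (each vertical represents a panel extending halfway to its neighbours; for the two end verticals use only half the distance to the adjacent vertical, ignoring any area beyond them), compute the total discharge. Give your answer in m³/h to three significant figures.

w_1 = (3.7 − 1.2)/2 = 1.25 m; q_1 = 0.30 × 0.51 × 1.25 = 0.1913 m³/s
w_2 = (8.3 − 1.2)/2 = 3.55 m; q_2 = 0.47 × 1.16 × 3.55 = 1.935 m³/s
w_3 = (13.0 − 3.7)/2 = 4.65 m; q_3 = 0.68 × 1.84 × 4.65 = 5.818 m³/s
w_4 = (13.0 − 8.3)/2 = 2.35 m; q_4 = 0.39 × 0.44 × 2.35 = 0.4033 m³/s
Q = Σ qᵢ = 8.348 m³/s
= 8.348 × 3600 = 30050 m³/h

30100 m³/h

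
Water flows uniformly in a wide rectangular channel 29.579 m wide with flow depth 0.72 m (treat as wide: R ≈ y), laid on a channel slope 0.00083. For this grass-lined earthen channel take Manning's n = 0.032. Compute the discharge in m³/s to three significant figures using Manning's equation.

A = b·y = 29.579 × 0.72 = 21.30 m²
Wide channel: R ≈ y = 0.72 m
Q = (1/n)·A·R^(2/3)·S^(1/2) = (1/0.032) × 21.30 × 0.7200^(2/3) × 0.00083^(1/2) = 15.40 m³/s

15.4 m³/s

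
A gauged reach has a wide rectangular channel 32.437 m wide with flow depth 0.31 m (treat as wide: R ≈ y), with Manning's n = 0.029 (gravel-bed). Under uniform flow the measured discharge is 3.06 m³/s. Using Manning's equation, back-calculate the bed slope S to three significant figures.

0.000371

A = b·y = 32.437 × 0.31 = 10.06 m²
Wide channel: R ≈ y = 0.31 m
S = (Q·n / (1·A·R^(2/3)))² = (3.06×0.029 / (1×10.06×0.4580))² = 0.0003712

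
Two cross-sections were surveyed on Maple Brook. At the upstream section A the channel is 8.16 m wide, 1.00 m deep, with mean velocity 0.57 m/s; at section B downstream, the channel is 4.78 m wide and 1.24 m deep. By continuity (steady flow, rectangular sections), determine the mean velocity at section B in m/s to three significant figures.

Q = A₁V₁ = (8.16×1.00) × 0.57 = 4.651 m³/s
A₂ = 4.78 × 1.24 = 5.927 m²
V₂ = Q/A₂ = 4.651/5.927 = 0.7847 m/s

0.785 m/s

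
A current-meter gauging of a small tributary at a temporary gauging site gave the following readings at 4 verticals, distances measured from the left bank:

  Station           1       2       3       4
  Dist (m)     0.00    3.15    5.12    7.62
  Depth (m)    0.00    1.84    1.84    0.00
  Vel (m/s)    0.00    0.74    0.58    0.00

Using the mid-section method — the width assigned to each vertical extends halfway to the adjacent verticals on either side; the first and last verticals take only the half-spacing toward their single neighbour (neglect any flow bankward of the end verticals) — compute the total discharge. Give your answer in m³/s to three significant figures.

w_2 = (5.12 − 0.00)/2 = 2.56 m; q_2 = 0.74 × 1.84 × 2.56 = 3.486 m³/s
w_3 = (7.62 − 3.15)/2 = 2.235 m; q_3 = 0.58 × 1.84 × 2.235 = 2.385 m³/s
Stations 1, 4 contribute zero (depth or velocity is 0).
Q = Σ qᵢ = 5.871 m³/s

5.87 m³/s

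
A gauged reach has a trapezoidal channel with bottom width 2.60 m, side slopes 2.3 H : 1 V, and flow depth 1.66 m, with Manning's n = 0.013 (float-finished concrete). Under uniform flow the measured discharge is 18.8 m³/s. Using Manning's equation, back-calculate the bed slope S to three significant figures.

A = (b + z·y)·y = (2.60 + 2.3×1.66)×1.66 = 10.65 m²
P = b + 2y√(1+z²) = 2.60 + 2×1.66×√(1+2.3²) = 10.93 m
R = A/P = 10.65/10.93 = 0.9750 m
S = (Q·n / (1·A·R^(2/3)))² = (18.8×0.013 / (1×10.65×0.9833))² = 0.0005443

0.000544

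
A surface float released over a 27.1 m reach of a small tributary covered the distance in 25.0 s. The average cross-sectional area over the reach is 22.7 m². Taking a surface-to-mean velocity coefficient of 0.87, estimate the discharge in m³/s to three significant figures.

v_surface = L / t̄ = 27.1 / 25 = 1.084 m/s
v_mean = 0.87 × 1.084 = 0.9431 m/s
Q = A × v_mean = 22.7 × 0.9431 = 21.41 m³/s

21.4 m³/s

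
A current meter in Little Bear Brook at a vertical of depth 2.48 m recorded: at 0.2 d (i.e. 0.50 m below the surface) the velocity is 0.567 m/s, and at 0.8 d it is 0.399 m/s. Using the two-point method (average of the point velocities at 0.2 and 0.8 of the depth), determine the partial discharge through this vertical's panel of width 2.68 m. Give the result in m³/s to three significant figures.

3.21 m³/s

v̄ = (0.567 + 0.399) / 2 = 0.4830 m/s
q = v̄ × d × w = 0.4830 × 2.48 × 2.68 = 3.210 m³/s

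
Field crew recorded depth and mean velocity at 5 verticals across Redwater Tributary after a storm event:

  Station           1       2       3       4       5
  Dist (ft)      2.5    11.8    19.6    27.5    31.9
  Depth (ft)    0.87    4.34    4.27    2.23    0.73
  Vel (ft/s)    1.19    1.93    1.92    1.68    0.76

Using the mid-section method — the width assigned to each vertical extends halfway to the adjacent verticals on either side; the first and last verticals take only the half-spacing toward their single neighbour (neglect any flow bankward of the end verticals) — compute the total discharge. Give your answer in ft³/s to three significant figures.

w_1 = (11.8 − 2.5)/2 = 4.65 ft; q_1 = 1.19 × 0.87 × 4.65 = 4.814 ft³/s
w_2 = (19.6 − 2.5)/2 = 8.55 ft; q_2 = 1.93 × 4.34 × 8.55 = 71.62 ft³/s
w_3 = (27.5 − 11.8)/2 = 7.85 ft; q_3 = 1.92 × 4.27 × 7.85 = 64.36 ft³/s
w_4 = (31.9 − 19.6)/2 = 6.15 ft; q_4 = 1.68 × 2.23 × 6.15 = 23.04 ft³/s
w_5 = (31.9 − 27.5)/2 = 2.2 ft; q_5 = 0.76 × 0.73 × 2.2 = 1.221 ft³/s
Q = Σ qᵢ = 165.0 ft³/s

165 ft³/s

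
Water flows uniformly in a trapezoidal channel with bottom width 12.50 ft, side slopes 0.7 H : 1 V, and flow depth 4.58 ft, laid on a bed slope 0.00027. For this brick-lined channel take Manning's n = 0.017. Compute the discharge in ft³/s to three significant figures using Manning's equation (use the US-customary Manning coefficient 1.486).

A = (b + z·y)·y = (12.50 + 0.7×4.58)×4.58 = 71.93 ft²
P = b + 2y√(1+z²) = 12.50 + 2×4.58×√(1+0.7²) = 23.68 ft
R = A/P = 71.93/23.68 = 3.038 ft
Q = (1.486/n)·A·R^(2/3)·S^(1/2) = (1.486/0.017) × 71.93 × 3.038^(2/3) × 0.00027^(1/2) = 216.7 ft³/s

217 ft³/s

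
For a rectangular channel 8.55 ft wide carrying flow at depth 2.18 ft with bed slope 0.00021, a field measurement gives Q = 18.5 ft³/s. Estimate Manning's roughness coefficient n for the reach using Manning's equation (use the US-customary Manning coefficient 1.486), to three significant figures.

0.0277

A = b·y = 8.55 × 2.18 = 18.64 ft²
P = b + 2y = 8.55 + 2×2.18 = 12.91 ft
R = A/P = 18.64/12.91 = 1.444 ft
n = (1.486/Q)·A·R^(2/3)·S^(1/2) = (1.486/18.5) × 18.64 × 1.277 × 0.01449 = 0.02771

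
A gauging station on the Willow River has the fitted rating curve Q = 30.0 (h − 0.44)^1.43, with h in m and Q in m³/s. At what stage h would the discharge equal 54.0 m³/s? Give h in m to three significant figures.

h − h₀ = (Q/C)^(1/b) = (54.0/30.0)^(1/1.43) = 1.508 m
h = 0.44 + 1.508 = 1.948 m

1.95 m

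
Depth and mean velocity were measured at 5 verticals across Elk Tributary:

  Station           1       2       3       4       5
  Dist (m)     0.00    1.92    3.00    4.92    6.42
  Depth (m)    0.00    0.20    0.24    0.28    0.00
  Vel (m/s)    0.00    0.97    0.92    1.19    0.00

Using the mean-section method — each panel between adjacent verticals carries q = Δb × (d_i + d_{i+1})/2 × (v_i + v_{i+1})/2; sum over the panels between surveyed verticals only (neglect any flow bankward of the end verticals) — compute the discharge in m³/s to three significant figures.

0.969 m³/s

Panel 1-2: Δb = 1.92 m, d̄ = (0.00+0.20)/2 = 0.1, v̄ = (0.00+0.97)/2 = 0.485 → q = 1.92×0.1×0.485 = 0.09312 m³/s
Panel 2-3: Δb = 1.08 m, d̄ = (0.20+0.24)/2 = 0.22, v̄ = (0.97+0.92)/2 = 0.945 → q = 1.08×0.22×0.945 = 0.2245 m³/s
Panel 3-4: Δb = 1.92 m, d̄ = (0.24+0.28)/2 = 0.26, v̄ = (0.92+1.19)/2 = 1.055 → q = 1.92×0.26×1.055 = 0.5267 m³/s
Panel 4-5: Δb = 1.5 m, d̄ = (0.28+0.00)/2 = 0.14, v̄ = (1.19+0.00)/2 = 0.595 → q = 1.5×0.14×0.595 = 0.1250 m³/s
Q = Σ q = 0.9693 m³/s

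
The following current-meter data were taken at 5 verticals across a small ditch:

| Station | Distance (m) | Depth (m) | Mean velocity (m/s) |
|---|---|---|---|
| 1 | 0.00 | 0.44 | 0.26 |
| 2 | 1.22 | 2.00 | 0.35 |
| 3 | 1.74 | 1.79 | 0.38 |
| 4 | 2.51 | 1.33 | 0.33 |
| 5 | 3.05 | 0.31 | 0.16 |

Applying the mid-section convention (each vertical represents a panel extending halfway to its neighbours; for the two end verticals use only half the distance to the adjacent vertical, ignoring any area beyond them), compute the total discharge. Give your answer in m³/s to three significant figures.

w_1 = (1.22 − 0.00)/2 = 0.61 m; q_1 = 0.26 × 0.44 × 0.61 = 0.06978 m³/s
w_2 = (1.74 − 0.00)/2 = 0.87 m; q_2 = 0.35 × 2.00 × 0.87 = 0.6090 m³/s
w_3 = (2.51 − 1.22)/2 = 0.645 m; q_3 = 0.38 × 1.79 × 0.645 = 0.4387 m³/s
w_4 = (3.05 − 1.74)/2 = 0.655 m; q_4 = 0.33 × 1.33 × 0.655 = 0.2875 m³/s
w_5 = (3.05 − 2.51)/2 = 0.27 m; q_5 = 0.16 × 0.31 × 0.27 = 0.01339 m³/s
Q = Σ qᵢ = 1.418 m³/s

1.42 m³/s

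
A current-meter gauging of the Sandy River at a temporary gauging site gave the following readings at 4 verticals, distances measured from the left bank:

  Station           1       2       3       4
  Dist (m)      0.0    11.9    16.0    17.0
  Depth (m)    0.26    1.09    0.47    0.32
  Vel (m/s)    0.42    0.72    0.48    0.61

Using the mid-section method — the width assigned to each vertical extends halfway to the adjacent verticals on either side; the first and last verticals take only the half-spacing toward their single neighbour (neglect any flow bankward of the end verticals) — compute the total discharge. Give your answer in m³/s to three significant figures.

7.60 m³/s

w_1 = (11.9 − 0.0)/2 = 5.95 m; q_1 = 0.42 × 0.26 × 5.95 = 0.6497 m³/s
w_2 = (16.0 − 0.0)/2 = 8 m; q_2 = 0.72 × 1.09 × 8 = 6.278 m³/s
w_3 = (17.0 − 11.9)/2 = 2.55 m; q_3 = 0.48 × 0.47 × 2.55 = 0.5753 m³/s
w_4 = (17.0 − 16.0)/2 = 0.5 m; q_4 = 0.61 × 0.32 × 0.5 = 0.09760 m³/s
Q = Σ qᵢ = 7.601 m³/s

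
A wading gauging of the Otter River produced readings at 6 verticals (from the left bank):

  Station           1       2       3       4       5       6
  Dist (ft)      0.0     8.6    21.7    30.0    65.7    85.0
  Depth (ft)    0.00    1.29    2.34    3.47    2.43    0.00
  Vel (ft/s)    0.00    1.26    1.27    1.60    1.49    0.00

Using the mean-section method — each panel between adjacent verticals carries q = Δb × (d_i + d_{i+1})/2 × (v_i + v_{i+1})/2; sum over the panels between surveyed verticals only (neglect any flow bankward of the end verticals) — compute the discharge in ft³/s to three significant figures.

248 ft³/s

Panel 1-2: Δb = 8.6 ft, d̄ = (0.00+1.29)/2 = 0.645, v̄ = (0.00+1.26)/2 = 0.63 → q = 8.6×0.645×0.63 = 3.495 ft³/s
Panel 2-3: Δb = 13.1 ft, d̄ = (1.29+2.34)/2 = 1.815, v̄ = (1.26+1.27)/2 = 1.265 → q = 13.1×1.815×1.265 = 30.08 ft³/s
Panel 3-4: Δb = 8.3 ft, d̄ = (2.34+3.47)/2 = 2.905, v̄ = (1.27+1.60)/2 = 1.435 → q = 8.3×2.905×1.435 = 34.60 ft³/s
Panel 4-5: Δb = 35.7 ft, d̄ = (3.47+2.43)/2 = 2.95, v̄ = (1.60+1.49)/2 = 1.545 → q = 35.7×2.95×1.545 = 162.7 ft³/s
Panel 5-6: Δb = 19.3 ft, d̄ = (2.43+0.00)/2 = 1.215, v̄ = (1.49+0.00)/2 = 0.745 → q = 19.3×1.215×0.745 = 17.47 ft³/s
Q = Σ q = 248.4 ft³/s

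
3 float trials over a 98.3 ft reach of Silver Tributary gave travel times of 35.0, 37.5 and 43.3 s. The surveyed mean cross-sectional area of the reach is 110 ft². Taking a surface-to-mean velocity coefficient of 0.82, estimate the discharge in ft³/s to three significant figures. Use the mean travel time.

230 ft³/s

t̄ = (35.0 + 37.5 + 43.3) / 3 = 38.6 s
v_surface = L / t̄ = 98.3 / 38.6 = 2.547 ft/s
v_mean = 0.82 × 2.547 = 2.088 ft/s
Q = A × v_mean = 110 × 2.088 = 229.7 ft³/s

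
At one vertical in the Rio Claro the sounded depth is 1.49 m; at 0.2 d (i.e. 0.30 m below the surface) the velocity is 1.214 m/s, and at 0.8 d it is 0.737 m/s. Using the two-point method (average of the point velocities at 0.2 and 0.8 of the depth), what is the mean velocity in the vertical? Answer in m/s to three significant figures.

0.976 m/s

v̄ = (1.214 + 0.737) / 2 = 0.9755 m/s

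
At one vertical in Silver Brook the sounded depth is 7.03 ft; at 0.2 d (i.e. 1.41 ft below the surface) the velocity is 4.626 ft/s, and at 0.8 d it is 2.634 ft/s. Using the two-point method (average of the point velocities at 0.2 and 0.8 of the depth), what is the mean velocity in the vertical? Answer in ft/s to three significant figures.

3.63 ft/s

v̄ = (4.626 + 2.634) / 2 = 3.630 ft/s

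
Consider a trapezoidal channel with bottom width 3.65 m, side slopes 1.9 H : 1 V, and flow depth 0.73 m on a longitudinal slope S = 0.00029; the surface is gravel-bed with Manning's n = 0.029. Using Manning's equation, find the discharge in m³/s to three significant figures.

A = (b + z·y)·y = (3.65 + 1.9×0.73)×0.73 = 3.677 m²
P = b + 2y√(1+z²) = 3.65 + 2×0.73×√(1+1.9²) = 6.785 m
R = A/P = 3.677/6.785 = 0.5420 m
Q = (1/n)·A·R^(2/3)·S^(1/2) = (1/0.029) × 3.677 × 0.5420^(2/3) × 0.00029^(1/2) = 1.435 m³/s

1.44 m³/s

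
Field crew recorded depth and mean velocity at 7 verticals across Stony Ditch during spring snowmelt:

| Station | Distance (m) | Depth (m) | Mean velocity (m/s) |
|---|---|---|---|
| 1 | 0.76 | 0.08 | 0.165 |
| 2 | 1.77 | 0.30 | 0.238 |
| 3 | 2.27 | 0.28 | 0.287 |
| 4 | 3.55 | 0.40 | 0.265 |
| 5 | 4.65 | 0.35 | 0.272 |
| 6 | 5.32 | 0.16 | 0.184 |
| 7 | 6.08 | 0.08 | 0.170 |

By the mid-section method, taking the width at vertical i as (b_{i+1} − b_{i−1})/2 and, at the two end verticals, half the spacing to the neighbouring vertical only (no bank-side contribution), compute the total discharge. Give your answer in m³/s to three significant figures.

w_1 = (1.77 − 0.76)/2 = 0.505 m; q_1 = 0.165 × 0.08 × 0.505 = 0.006666 m³/s
w_2 = (2.27 − 0.76)/2 = 0.755 m; q_2 = 0.238 × 0.30 × 0.755 = 0.05391 m³/s
w_3 = (3.55 − 1.77)/2 = 0.89 m; q_3 = 0.287 × 0.28 × 0.89 = 0.07152 m³/s
w_4 = (4.65 − 2.27)/2 = 1.19 m; q_4 = 0.265 × 0.40 × 1.19 = 0.1261 m³/s
w_5 = (5.32 − 3.55)/2 = 0.885 m; q_5 = 0.272 × 0.35 × 0.885 = 0.08425 m³/s
w_6 = (6.08 − 4.65)/2 = 0.715 m; q_6 = 0.184 × 0.16 × 0.715 = 0.02105 m³/s
w_7 = (6.08 − 5.32)/2 = 0.38 m; q_7 = 0.170 × 0.08 × 0.38 = 0.005168 m³/s
Q = Σ qᵢ = 0.3687 m³/s

0.369 m³/s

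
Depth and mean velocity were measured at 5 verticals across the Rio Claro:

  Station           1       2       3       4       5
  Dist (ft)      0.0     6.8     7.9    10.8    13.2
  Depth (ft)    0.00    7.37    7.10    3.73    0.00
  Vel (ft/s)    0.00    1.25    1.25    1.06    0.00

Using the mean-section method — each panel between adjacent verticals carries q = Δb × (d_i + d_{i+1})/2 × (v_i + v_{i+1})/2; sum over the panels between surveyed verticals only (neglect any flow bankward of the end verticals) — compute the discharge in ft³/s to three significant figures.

Panel 1-2: Δb = 6.8 ft, d̄ = (0.00+7.37)/2 = 3.685, v̄ = (0.00+1.25)/2 = 0.625 → q = 6.8×3.685×0.625 = 15.66 ft³/s
Panel 2-3: Δb = 1.1 ft, d̄ = (7.37+7.10)/2 = 7.235, v̄ = (1.25+1.25)/2 = 1.25 → q = 1.1×7.235×1.25 = 9.948 ft³/s
Panel 3-4: Δb = 2.9 ft, d̄ = (7.10+3.73)/2 = 5.415, v̄ = (1.25+1.06)/2 = 1.155 → q = 2.9×5.415×1.155 = 18.14 ft³/s
Panel 4-5: Δb = 2.4 ft, d̄ = (3.73+0.00)/2 = 1.865, v̄ = (1.06+0.00)/2 = 0.53 → q = 2.4×1.865×0.53 = 2.372 ft³/s
Q = Σ q = 46.12 ft³/s

46.1 ft³/s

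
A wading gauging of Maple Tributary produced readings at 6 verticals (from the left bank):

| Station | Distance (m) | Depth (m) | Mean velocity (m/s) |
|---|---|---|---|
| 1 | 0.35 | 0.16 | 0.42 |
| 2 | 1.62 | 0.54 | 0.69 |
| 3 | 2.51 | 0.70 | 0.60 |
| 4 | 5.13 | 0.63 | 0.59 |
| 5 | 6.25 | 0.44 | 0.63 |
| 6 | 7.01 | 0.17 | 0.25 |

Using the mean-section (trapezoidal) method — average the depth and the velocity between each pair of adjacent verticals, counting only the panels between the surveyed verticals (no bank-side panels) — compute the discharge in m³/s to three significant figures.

2.11 m³/s

Panel 1-2: Δb = 1.27 m, d̄ = (0.16+0.54)/2 = 0.35, v̄ = (0.42+0.69)/2 = 0.555 → q = 1.27×0.35×0.555 = 0.2467 m³/s
Panel 2-3: Δb = 0.89 m, d̄ = (0.54+0.70)/2 = 0.62, v̄ = (0.69+0.60)/2 = 0.645 → q = 0.89×0.62×0.645 = 0.3559 m³/s
Panel 3-4: Δb = 2.62 m, d̄ = (0.70+0.63)/2 = 0.665, v̄ = (0.60+0.59)/2 = 0.595 → q = 2.62×0.665×0.595 = 1.037 m³/s
Panel 4-5: Δb = 1.12 m, d̄ = (0.63+0.44)/2 = 0.535, v̄ = (0.59+0.63)/2 = 0.61 → q = 1.12×0.535×0.61 = 0.3655 m³/s
Panel 5-6: Δb = 0.76 m, d̄ = (0.44+0.17)/2 = 0.305, v̄ = (0.63+0.25)/2 = 0.44 → q = 0.76×0.305×0.44 = 0.1020 m³/s
Q = Σ q = 2.107 m³/s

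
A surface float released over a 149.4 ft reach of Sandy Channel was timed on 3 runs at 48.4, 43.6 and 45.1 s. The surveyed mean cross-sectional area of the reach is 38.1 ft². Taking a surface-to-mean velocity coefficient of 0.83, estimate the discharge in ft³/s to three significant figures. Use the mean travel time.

103 ft³/s

t̄ = (48.4 + 43.6 + 45.1) / 3 = 45.7 s
v_surface = L / t̄ = 149.4 / 45.7 = 3.269 ft/s
v_mean = 0.83 × 3.269 = 2.713 ft/s
Q = A × v_mean = 38.1 × 2.713 = 103.4 ft³/s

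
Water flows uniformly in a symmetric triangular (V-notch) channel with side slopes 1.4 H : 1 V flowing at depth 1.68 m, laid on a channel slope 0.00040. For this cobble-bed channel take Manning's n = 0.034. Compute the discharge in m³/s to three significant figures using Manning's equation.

1.80 m³/s

A = z·y² = 1.4×1.68² = 3.951 m²
P = 2y√(1+z²) = 2×1.68×√(1+1.4²) = 5.781 m
R = A/P = 3.951/5.781 = 0.6835 m
Q = (1/n)·A·R^(2/3)·S^(1/2) = (1/0.034) × 3.951 × 0.6835^(2/3) × 0.00040^(1/2) = 1.804 m³/s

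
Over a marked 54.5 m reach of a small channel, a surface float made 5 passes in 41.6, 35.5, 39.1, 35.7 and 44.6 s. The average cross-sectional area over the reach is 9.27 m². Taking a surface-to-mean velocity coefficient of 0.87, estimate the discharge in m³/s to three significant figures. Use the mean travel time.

t̄ = (41.6 + 35.5 + 39.1 + 35.7 + 44.6) / 5 = 39.3 s
v_surface = L / t̄ = 54.5 / 39.3 = 1.387 m/s
v_mean = 0.87 × 1.387 = 1.206 m/s
Q = A × v_mean = 9.27 × 1.206 = 11.18 m³/s

11.2 m³/s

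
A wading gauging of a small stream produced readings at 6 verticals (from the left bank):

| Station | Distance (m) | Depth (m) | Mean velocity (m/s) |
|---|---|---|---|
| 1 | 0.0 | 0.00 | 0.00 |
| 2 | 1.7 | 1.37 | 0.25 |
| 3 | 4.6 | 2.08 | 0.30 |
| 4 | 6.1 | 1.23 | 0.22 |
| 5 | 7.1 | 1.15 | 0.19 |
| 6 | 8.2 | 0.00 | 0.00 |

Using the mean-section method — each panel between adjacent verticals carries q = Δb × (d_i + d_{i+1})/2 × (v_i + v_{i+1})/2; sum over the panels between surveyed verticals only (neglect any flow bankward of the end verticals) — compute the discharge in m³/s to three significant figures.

2.47 m³/s

Panel 1-2: Δb = 1.7 m, d̄ = (0.00+1.37)/2 = 0.685, v̄ = (0.00+0.25)/2 = 0.125 → q = 1.7×0.685×0.125 = 0.1456 m³/s
Panel 2-3: Δb = 2.9 m, d̄ = (1.37+2.08)/2 = 1.725, v̄ = (0.25+0.30)/2 = 0.275 → q = 2.9×1.725×0.275 = 1.376 m³/s
Panel 3-4: Δb = 1.5 m, d̄ = (2.08+1.23)/2 = 1.655, v̄ = (0.30+0.22)/2 = 0.26 → q = 1.5×1.655×0.26 = 0.6455 m³/s
Panel 4-5: Δb = 1 m, d̄ = (1.23+1.15)/2 = 1.19, v̄ = (0.22+0.19)/2 = 0.205 → q = 1×1.19×0.205 = 0.2440 m³/s
Panel 5-6: Δb = 1.1 m, d̄ = (1.15+0.00)/2 = 0.575, v̄ = (0.19+0.00)/2 = 0.095 → q = 1.1×0.575×0.095 = 0.06009 m³/s
Q = Σ q = 2.471 m³/s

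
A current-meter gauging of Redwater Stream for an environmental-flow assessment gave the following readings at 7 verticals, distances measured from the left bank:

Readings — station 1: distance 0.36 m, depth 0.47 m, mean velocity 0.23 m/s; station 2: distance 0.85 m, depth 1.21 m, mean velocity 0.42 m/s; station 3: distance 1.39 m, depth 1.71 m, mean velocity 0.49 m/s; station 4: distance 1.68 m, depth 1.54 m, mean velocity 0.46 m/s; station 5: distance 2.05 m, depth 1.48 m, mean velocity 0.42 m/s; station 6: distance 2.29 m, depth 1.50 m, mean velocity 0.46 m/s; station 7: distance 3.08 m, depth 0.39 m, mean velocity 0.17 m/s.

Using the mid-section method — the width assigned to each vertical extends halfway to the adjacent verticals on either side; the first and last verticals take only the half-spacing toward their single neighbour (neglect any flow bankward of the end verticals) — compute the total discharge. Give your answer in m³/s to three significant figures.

1.44 m³/s

w_1 = (0.85 − 0.36)/2 = 0.245 m; q_1 = 0.23 × 0.47 × 0.245 = 0.02648 m³/s
w_2 = (1.39 − 0.36)/2 = 0.515 m; q_2 = 0.42 × 1.21 × 0.515 = 0.2617 m³/s
w_3 = (1.68 − 0.85)/2 = 0.415 m; q_3 = 0.49 × 1.71 × 0.415 = 0.3477 m³/s
w_4 = (2.05 − 1.39)/2 = 0.33 m; q_4 = 0.46 × 1.54 × 0.33 = 0.2338 m³/s
w_5 = (2.29 − 1.68)/2 = 0.305 m; q_5 = 0.42 × 1.48 × 0.305 = 0.1896 m³/s
w_6 = (3.08 − 2.05)/2 = 0.515 m; q_6 = 0.46 × 1.50 × 0.515 = 0.3554 m³/s
w_7 = (3.08 − 2.29)/2 = 0.395 m; q_7 = 0.17 × 0.39 × 0.395 = 0.02619 m³/s
Q = Σ qᵢ = 1.441 m³/s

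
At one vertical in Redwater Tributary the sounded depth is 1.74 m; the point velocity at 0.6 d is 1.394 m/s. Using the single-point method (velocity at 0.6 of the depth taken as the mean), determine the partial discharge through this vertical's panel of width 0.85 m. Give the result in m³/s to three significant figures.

2.06 m³/s

v̄ = v₀.₆ = 1.394 m/s
q = v̄ × d × w = 1.394 × 1.74 × 0.85 = 2.062 m³/s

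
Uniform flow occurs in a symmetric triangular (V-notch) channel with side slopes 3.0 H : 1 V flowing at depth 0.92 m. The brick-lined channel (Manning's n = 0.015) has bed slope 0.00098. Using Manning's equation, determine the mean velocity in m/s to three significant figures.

A = z·y² = 3.0×0.92² = 2.539 m²
P = 2y√(1+z²) = 2×0.92×√(1+3.0²) = 5.819 m
R = A/P = 2.539/5.819 = 0.4364 m
Q = (1/n)·A·R^(2/3)·S^(1/2) = (1/0.015) × 2.539 × 0.4364^(2/3) × 0.00098^(1/2) = 3.049 m³/s
V = Q/A = 3.049/2.539 = 1.201 m/s

1.20 m/s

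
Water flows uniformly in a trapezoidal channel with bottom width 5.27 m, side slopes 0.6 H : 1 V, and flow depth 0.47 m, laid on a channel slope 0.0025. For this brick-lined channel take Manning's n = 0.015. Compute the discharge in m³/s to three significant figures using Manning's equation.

A = (b + z·y)·y = (5.27 + 0.6×0.47)×0.47 = 2.609 m²
P = b + 2y√(1+z²) = 5.27 + 2×0.47×√(1+0.6²) = 6.366 m
R = A/P = 2.609/6.366 = 0.4099 m
Q = (1/n)·A·R^(2/3)·S^(1/2) = (1/0.015) × 2.609 × 0.4099^(2/3) × 0.0025^(1/2) = 4.800 m³/s

4.80 m³/s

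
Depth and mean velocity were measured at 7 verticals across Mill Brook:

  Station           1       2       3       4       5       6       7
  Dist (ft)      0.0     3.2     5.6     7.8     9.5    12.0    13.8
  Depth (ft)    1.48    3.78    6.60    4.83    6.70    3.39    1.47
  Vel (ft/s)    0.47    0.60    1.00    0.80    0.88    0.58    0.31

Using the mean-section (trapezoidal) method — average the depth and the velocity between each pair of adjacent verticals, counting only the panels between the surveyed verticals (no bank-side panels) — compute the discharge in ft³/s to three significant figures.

Panel 1-2: Δb = 3.2 ft, d̄ = (1.48+3.78)/2 = 2.63, v̄ = (0.47+0.60)/2 = 0.535 → q = 3.2×2.63×0.535 = 4.503 ft³/s
Panel 2-3: Δb = 2.4 ft, d̄ = (3.78+6.60)/2 = 5.19, v̄ = (0.60+1.00)/2 = 0.8 → q = 2.4×5.19×0.8 = 9.965 ft³/s
Panel 3-4: Δb = 2.2 ft, d̄ = (6.60+4.83)/2 = 5.715, v̄ = (1.00+0.80)/2 = 0.9 → q = 2.2×5.715×0.9 = 11.32 ft³/s
Panel 4-5: Δb = 1.7 ft, d̄ = (4.83+6.70)/2 = 5.765, v̄ = (0.80+0.88)/2 = 0.84 → q = 1.7×5.765×0.84 = 8.232 ft³/s
Panel 5-6: Δb = 2.5 ft, d̄ = (6.70+3.39)/2 = 5.045, v̄ = (0.88+0.58)/2 = 0.73 → q = 2.5×5.045×0.73 = 9.207 ft³/s
Panel 6-7: Δb = 1.8 ft, d̄ = (3.39+1.47)/2 = 2.43, v̄ = (0.58+0.31)/2 = 0.445 → q = 1.8×2.43×0.445 = 1.946 ft³/s
Q = Σ q = 45.17 ft³/s

45.2 ft³/s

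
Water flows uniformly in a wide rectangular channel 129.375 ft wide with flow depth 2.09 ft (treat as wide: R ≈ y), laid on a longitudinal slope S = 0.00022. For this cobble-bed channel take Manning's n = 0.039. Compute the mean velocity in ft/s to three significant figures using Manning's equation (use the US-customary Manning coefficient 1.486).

A = b·y = 129.375 × 2.09 = 270.4 ft²
Wide channel: R ≈ y = 2.09 ft
Q = (1.486/n)·A·R^(2/3)·S^(1/2) = (1.486/0.039) × 270.4 × 2.090^(2/3) × 0.00022^(1/2) = 249.8 ft³/s
V = Q/A = 249.8/270.4 = 0.9238 ft/s

0.924 ft/s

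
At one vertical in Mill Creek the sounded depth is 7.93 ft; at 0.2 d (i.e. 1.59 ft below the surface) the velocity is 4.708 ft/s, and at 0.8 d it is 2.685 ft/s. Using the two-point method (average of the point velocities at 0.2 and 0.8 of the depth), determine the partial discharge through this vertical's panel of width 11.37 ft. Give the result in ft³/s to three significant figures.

333 ft³/s

v̄ = (4.708 + 2.685) / 2 = 3.697 ft/s
q = v̄ × d × w = 3.697 × 7.93 × 11.37 = 333.3 ft³/s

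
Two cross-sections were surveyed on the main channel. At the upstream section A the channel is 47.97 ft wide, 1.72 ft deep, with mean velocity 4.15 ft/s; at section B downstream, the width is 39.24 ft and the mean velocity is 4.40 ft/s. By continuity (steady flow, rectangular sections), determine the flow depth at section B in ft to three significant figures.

1.98 ft

Q = A₁V₁ = (47.97×1.72) × 4.15 = 342.4 ft³/s
d₂ = Q/(b₂ V₂) = 342.4/(39.24×4.40) = 1.983 ft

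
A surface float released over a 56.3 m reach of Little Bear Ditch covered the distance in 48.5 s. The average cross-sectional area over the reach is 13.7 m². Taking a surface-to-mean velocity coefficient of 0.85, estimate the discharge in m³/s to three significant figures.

v_surface = L / t̄ = 56.3 / 48.5 = 1.161 m/s
v_mean = 0.85 × 1.161 = 0.9867 m/s
Q = A × v_mean = 13.7 × 0.9867 = 13.52 m³/s

13.5 m³/s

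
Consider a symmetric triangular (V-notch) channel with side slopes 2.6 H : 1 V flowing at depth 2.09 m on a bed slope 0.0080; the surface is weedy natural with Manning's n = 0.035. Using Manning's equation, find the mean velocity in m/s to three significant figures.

A = z·y² = 2.6×2.09² = 11.36 m²
P = 2y√(1+z²) = 2×2.09×√(1+2.6²) = 11.64 m
R = A/P = 11.36/11.64 = 0.9753 m
Q = (1/n)·A·R^(2/3)·S^(1/2) = (1/0.035) × 11.36 × 0.9753^(2/3) × 0.0080^(1/2) = 28.54 m³/s
V = Q/A = 28.54/11.36 = 2.513 m/s

2.51 m/s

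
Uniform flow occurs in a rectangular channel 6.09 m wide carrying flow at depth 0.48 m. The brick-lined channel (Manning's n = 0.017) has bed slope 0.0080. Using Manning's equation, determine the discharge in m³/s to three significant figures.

A = b·y = 6.09 × 0.48 = 2.923 m²
P = b + 2y = 6.09 + 2×0.48 = 7.050 m
R = A/P = 2.923/7.050 = 0.4146 m
Q = (1/n)·A·R^(2/3)·S^(1/2) = (1/0.017) × 2.923 × 0.4146^(2/3) × 0.0080^(1/2) = 8.552 m³/s

8.55 m³/s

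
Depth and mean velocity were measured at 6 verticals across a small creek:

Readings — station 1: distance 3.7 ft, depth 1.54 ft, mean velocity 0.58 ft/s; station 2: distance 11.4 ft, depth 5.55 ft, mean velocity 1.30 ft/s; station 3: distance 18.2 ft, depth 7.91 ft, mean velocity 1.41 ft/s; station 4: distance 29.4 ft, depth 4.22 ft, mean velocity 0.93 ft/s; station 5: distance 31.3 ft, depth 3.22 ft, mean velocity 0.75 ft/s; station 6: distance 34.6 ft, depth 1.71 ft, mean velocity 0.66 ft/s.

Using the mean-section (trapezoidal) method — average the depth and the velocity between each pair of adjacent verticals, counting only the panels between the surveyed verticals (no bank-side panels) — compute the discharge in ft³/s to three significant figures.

Panel 1-2: Δb = 7.7 ft, d̄ = (1.54+5.55)/2 = 3.545, v̄ = (0.58+1.30)/2 = 0.94 → q = 7.7×3.545×0.94 = 25.66 ft³/s
Panel 2-3: Δb = 6.8 ft, d̄ = (5.55+7.91)/2 = 6.73, v̄ = (1.30+1.41)/2 = 1.355 → q = 6.8×6.73×1.355 = 62.01 ft³/s
Panel 3-4: Δb = 11.2 ft, d̄ = (7.91+4.22)/2 = 6.065, v̄ = (1.41+0.93)/2 = 1.17 → q = 11.2×6.065×1.17 = 79.48 ft³/s
Panel 4-5: Δb = 1.9 ft, d̄ = (4.22+3.22)/2 = 3.72, v̄ = (0.93+0.75)/2 = 0.84 → q = 1.9×3.72×0.84 = 5.937 ft³/s
Panel 5-6: Δb = 3.3 ft, d̄ = (3.22+1.71)/2 = 2.465, v̄ = (0.75+0.66)/2 = 0.705 → q = 3.3×2.465×0.705 = 5.735 ft³/s
Q = Σ q = 178.8 ft³/s

179 ft³/s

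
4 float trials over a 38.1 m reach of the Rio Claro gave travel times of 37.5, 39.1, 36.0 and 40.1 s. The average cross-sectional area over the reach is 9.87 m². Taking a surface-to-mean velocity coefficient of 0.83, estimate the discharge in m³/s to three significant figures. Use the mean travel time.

8.18 m³/s

t̄ = (37.5 + 39.1 + 36.0 + 40.1) / 4 = 38.175 s
v_surface = L / t̄ = 38.1 / 38.175 = 0.9980 m/s
v_mean = 0.83 × 0.9980 = 0.8284 m/s
Q = A × v_mean = 9.87 × 0.8284 = 8.176 m³/s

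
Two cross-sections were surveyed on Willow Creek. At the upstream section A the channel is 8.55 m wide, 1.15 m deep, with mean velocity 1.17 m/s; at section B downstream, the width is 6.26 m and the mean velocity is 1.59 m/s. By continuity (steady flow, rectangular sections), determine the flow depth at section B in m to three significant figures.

1.16 m

Q = A₁V₁ = (8.55×1.15) × 1.17 = 11.50 m³/s
d₂ = Q/(b₂ V₂) = 11.50/(6.26×1.59) = 1.156 m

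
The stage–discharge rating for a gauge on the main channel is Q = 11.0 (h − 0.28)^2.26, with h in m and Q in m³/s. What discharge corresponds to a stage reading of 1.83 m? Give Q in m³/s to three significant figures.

29.6 m³/s

Q = 11.0 × (1.83 − 0.28)^2.26 = 11.0 × 1.55^2.26 = 29.62 m³/s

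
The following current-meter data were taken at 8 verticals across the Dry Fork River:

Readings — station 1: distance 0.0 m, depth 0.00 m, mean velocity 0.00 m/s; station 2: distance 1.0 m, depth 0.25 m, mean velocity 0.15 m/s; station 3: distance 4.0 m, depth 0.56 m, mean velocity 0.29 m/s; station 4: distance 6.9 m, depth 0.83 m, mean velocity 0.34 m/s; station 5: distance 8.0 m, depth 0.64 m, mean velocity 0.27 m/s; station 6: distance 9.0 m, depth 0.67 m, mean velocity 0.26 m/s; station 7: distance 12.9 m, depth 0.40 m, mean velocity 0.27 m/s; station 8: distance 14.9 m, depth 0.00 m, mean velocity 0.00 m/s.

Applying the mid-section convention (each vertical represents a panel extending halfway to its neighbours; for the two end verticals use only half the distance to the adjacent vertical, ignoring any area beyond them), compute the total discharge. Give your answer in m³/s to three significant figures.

2.05 m³/s

w_2 = (4.0 − 0.0)/2 = 2 m; q_2 = 0.15 × 0.25 × 2 = 0.07500 m³/s
w_3 = (6.9 − 1.0)/2 = 2.95 m; q_3 = 0.29 × 0.56 × 2.95 = 0.4791 m³/s
w_4 = (8.0 − 4.0)/2 = 2 m; q_4 = 0.34 × 0.83 × 2 = 0.5644 m³/s
w_5 = (9.0 − 6.9)/2 = 1.05 m; q_5 = 0.27 × 0.64 × 1.05 = 0.1814 m³/s
w_6 = (12.9 − 8.0)/2 = 2.45 m; q_6 = 0.26 × 0.67 × 2.45 = 0.4268 m³/s
w_7 = (14.9 − 9.0)/2 = 2.95 m; q_7 = 0.27 × 0.40 × 2.95 = 0.3186 m³/s
Stations 1, 8 contribute zero (depth or velocity is 0).
Q = Σ qᵢ = 2.045 m³/s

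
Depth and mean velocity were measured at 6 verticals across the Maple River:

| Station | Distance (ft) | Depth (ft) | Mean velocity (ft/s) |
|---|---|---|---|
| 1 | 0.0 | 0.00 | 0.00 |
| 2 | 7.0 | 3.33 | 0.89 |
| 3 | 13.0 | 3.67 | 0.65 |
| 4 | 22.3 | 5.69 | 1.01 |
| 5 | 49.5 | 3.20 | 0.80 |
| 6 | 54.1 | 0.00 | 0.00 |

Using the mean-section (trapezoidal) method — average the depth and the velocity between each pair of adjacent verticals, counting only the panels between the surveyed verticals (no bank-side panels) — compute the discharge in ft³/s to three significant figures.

170 ft³/s

Panel 1-2: Δb = 7 ft, d̄ = (0.00+3.33)/2 = 1.665, v̄ = (0.00+0.89)/2 = 0.445 → q = 7×1.665×0.445 = 5.186 ft³/s
Panel 2-3: Δb = 6 ft, d̄ = (3.33+3.67)/2 = 3.5, v̄ = (0.89+0.65)/2 = 0.77 → q = 6×3.5×0.77 = 16.17 ft³/s
Panel 3-4: Δb = 9.3 ft, d̄ = (3.67+5.69)/2 = 4.68, v̄ = (0.65+1.01)/2 = 0.83 → q = 9.3×4.68×0.83 = 36.12 ft³/s
Panel 4-5: Δb = 27.2 ft, d̄ = (5.69+3.20)/2 = 4.445, v̄ = (1.01+0.80)/2 = 0.905 → q = 27.2×4.445×0.905 = 109.4 ft³/s
Panel 5-6: Δb = 4.6 ft, d̄ = (3.20+0.00)/2 = 1.6, v̄ = (0.80+0.00)/2 = 0.4 → q = 4.6×1.6×0.4 = 2.944 ft³/s
Q = Σ q = 169.8 ft³/s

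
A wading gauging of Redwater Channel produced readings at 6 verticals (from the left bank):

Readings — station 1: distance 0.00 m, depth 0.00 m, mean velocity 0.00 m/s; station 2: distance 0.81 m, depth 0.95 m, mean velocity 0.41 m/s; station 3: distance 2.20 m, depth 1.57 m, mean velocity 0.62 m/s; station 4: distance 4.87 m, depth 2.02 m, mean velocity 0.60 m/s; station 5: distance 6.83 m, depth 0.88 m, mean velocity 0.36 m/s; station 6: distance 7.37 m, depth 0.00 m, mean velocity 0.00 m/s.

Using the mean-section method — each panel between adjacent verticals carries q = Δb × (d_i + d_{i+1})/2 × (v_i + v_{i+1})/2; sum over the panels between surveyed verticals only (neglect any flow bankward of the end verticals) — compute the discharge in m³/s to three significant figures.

5.31 m³/s

Panel 1-2: Δb = 0.81 m, d̄ = (0.00+0.95)/2 = 0.475, v̄ = (0.00+0.41)/2 = 0.205 → q = 0.81×0.475×0.205 = 0.07887 m³/s
Panel 2-3: Δb = 1.39 m, d̄ = (0.95+1.57)/2 = 1.26, v̄ = (0.41+0.62)/2 = 0.515 → q = 1.39×1.26×0.515 = 0.9020 m³/s
Panel 3-4: Δb = 2.67 m, d̄ = (1.57+2.02)/2 = 1.795, v̄ = (0.62+0.60)/2 = 0.61 → q = 2.67×1.795×0.61 = 2.924 m³/s
Panel 4-5: Δb = 1.96 m, d̄ = (2.02+0.88)/2 = 1.45, v̄ = (0.60+0.36)/2 = 0.48 → q = 1.96×1.45×0.48 = 1.364 m³/s
Panel 5-6: Δb = 0.54 m, d̄ = (0.88+0.00)/2 = 0.44, v̄ = (0.36+0.00)/2 = 0.18 → q = 0.54×0.44×0.18 = 0.04277 m³/s
Q = Σ q = 5.311 m³/s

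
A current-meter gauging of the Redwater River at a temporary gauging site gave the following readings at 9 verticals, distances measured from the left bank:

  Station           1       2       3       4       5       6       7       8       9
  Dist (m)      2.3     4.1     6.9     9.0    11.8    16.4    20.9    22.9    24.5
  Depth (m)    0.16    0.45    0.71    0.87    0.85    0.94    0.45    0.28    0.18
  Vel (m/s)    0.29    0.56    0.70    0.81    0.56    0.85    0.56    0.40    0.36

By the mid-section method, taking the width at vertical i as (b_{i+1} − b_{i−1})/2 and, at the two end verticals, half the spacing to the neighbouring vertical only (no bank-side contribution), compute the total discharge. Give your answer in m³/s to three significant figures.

10.0 m³/s

w_1 = (4.1 − 2.3)/2 = 0.9 m; q_1 = 0.29 × 0.16 × 0.9 = 0.04176 m³/s
w_2 = (6.9 − 2.3)/2 = 2.3 m; q_2 = 0.56 × 0.45 × 2.3 = 0.5796 m³/s
w_3 = (9.0 − 4.1)/2 = 2.45 m; q_3 = 0.70 × 0.71 × 2.45 = 1.218 m³/s
w_4 = (11.8 − 6.9)/2 = 2.45 m; q_4 = 0.81 × 0.87 × 2.45 = 1.727 m³/s
w_5 = (16.4 − 9.0)/2 = 3.7 m; q_5 = 0.56 × 0.85 × 3.7 = 1.761 m³/s
w_6 = (20.9 − 11.8)/2 = 4.55 m; q_6 = 0.85 × 0.94 × 4.55 = 3.635 m³/s
w_7 = (22.9 − 16.4)/2 = 3.25 m; q_7 = 0.56 × 0.45 × 3.25 = 0.8190 m³/s
w_8 = (24.5 − 20.9)/2 = 1.8 m; q_8 = 0.40 × 0.28 × 1.8 = 0.2016 m³/s
w_9 = (24.5 − 22.9)/2 = 0.8 m; q_9 = 0.36 × 0.18 × 0.8 = 0.05184 m³/s
Q = Σ qᵢ = 10.03 m³/s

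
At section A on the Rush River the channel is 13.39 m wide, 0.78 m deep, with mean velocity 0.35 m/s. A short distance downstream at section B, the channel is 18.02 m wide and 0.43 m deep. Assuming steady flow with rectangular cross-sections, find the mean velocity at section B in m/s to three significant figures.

Q = A₁V₁ = (13.39×0.78) × 0.35 = 3.655 m³/s
A₂ = 18.02 × 0.43 = 7.749 m²
V₂ = Q/A₂ = 3.655/7.749 = 0.4718 m/s

0.472 m/s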